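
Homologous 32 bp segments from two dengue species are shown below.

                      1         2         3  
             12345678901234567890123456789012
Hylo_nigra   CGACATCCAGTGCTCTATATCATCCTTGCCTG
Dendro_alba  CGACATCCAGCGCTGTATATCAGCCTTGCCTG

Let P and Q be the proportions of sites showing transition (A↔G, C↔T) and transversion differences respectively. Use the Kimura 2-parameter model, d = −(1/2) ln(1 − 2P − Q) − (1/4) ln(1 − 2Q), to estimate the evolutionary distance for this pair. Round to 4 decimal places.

The sequences differ at positions 11 (T/C, transition), 15 (C/G, transversion), 23 (T/G, transversion).
Of the 3 differences, 1 transition and 2 transversions over 32 sites: P = 1/32 = 0.031250, Q = 2/32 = 0.062500.
d = −0.5·ln(0.875000) − 0.25·ln(0.875000) = −0.5·(-0.133531) − 0.25·(-0.133531) = 0.1001.

0.1001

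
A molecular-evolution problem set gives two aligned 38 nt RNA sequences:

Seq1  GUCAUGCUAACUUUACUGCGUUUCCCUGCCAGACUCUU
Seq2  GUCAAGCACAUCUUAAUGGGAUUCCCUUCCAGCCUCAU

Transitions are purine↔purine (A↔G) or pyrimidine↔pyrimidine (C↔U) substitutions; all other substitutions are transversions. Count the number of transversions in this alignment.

Differing sites — 5:U/A (Tv); 8:U/A (Tv); 9:A/C (Tv); 11:C/U (Ti); 12:U/C (Ti); 16:C/A (Tv); 19:C/G (Tv); 21:U/A (Tv); 28:G/U (Tv); 33:A/C (Tv); 37:U/A (Tv).
Of the 11 differences, 2 transitions and 9 transversions, so the answer is 9.

9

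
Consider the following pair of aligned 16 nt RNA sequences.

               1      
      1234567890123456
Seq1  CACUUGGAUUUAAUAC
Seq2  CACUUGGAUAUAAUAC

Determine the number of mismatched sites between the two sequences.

Differing sites — 10:U/A.
That gives 1 mismatch out of 16 aligned sites, so the Hamming distance is 1.

1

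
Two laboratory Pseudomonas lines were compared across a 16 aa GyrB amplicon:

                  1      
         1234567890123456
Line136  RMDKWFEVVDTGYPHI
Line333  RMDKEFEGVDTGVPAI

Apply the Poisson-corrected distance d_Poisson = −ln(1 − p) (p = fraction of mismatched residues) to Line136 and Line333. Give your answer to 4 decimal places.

Differing sites — 5:W/E; 8:V/G; 13:Y/V; 15:H/A.
p = 4/16 = 0.250000.
d = −ln(1 − 0.250000) = −ln(0.750000) = 0.2877.

0.2877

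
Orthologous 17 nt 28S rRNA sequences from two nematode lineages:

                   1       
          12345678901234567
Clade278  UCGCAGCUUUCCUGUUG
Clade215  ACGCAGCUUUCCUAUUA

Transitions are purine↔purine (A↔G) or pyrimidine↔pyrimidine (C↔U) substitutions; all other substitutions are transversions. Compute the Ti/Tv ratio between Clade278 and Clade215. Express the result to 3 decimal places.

2.000

The sequences differ at positions 1 (U/A, transversion), 14 (G/A, transition), 17 (G/A, transition).
Of the 3 differences, 2 transitions and 1 transversion, so Ti/Tv = 2/1 = 2.000.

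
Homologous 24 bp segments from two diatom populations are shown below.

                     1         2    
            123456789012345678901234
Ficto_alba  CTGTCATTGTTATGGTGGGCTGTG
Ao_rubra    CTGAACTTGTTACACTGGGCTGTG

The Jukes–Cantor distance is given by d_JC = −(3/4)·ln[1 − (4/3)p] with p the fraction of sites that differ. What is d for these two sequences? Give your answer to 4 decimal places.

0.3041

Differing sites — 4:T/A; 5:C/A; 6:A/C; 13:T/C; 14:G/A; 15:G/C.
p = 6/24 = 0.250000.
d = −0.75 · ln(1 − (4/3)·0.250000) = −0.75 · ln(0.666667) = −0.75 · (-0.405465) = 0.3041.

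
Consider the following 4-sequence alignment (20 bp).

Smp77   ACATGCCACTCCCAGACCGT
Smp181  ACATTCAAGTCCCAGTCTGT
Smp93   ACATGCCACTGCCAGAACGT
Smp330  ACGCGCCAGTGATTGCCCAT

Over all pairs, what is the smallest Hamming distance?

2

Pairwise Hamming distances:
  Smp77 vs Smp181: 5
  Smp77 vs Smp93: 2
  Smp77 vs Smp330: 9
  Smp181 vs Smp93: 7
  Smp181 vs Smp330: 11
  Smp93 vs Smp330: 9
The smallest is 2, between Smp77 and Smp93.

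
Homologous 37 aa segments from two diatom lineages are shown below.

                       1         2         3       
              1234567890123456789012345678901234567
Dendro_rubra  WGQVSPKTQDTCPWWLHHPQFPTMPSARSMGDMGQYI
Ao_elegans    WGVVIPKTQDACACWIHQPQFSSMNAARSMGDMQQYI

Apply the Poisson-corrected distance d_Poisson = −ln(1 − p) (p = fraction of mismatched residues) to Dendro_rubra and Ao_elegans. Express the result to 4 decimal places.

Mismatches occur at site 3 (Q/V), site 5 (S/I), site 11 (T/A), site 13 (P/A), site 14 (W/C), site 16 (L/I), site 18 (H/Q), site 22 (P/S), site 23 (T/S), site 25 (P/N), site 26 (S/A), site 34 (G/Q).
p = 12/37 = 0.324324.
d = −ln(1 − 0.324324) = −ln(0.675676) = 0.3920.

0.3920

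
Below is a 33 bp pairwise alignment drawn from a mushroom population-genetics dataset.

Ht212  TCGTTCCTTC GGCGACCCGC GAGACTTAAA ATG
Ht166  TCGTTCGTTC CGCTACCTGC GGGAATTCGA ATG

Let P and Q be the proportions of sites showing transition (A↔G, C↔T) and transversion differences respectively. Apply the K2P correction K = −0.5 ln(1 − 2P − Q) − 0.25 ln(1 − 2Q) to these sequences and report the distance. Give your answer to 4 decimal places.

0.2930

Mismatches occur at site 7 (C↔G, transversion), site 11 (G↔C, transversion), site 14 (G↔T, transversion), site 18 (C↔T, transition), site 22 (A↔G, transition), site 25 (C↔A, transversion), site 28 (A↔C, transversion), site 29 (A↔G, transition).
Of the 8 differences, 3 transitions and 5 transversions over 33 sites: P = 3/33 = 0.090909, Q = 5/33 = 0.151515.
d = −0.5·ln(0.666667) − 0.25·ln(0.696970) = −0.5·(-0.405465) − 0.25·(-0.361013) = 0.2930.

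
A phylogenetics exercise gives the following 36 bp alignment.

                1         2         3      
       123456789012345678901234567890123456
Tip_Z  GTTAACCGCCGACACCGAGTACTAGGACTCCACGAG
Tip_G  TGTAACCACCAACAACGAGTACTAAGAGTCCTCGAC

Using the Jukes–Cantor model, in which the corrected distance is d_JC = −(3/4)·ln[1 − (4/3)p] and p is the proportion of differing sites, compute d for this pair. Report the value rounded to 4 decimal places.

0.3041

Mismatches occur at site 1 (G↔T), site 2 (T↔G), site 8 (G↔A), site 11 (G↔A), site 15 (C↔A), site 25 (G↔A), site 28 (C↔G), site 32 (A↔T), site 36 (G↔C).
p = 9/36 = 0.250000.
d = −0.75 · ln(1 − (4/3)·0.250000) = −0.75 · ln(0.666667) = −0.75 · (-0.405465) = 0.3041.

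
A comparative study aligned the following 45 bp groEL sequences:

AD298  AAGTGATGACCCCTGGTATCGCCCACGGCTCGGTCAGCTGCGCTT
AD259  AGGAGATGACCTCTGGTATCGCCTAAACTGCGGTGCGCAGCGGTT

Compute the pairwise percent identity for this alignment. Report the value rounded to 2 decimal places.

Mismatches occur at site 2 (A/G), site 4 (T/A), site 12 (C/T), site 24 (C/T), site 26 (C/A), site 27 (G/A), site 28 (G/C), site 29 (C/T), site 30 (T/G), site 35 (C/G), site 36 (A/C), site 39 (T/A), site 43 (C/G).
32 of the 45 sites match, so the percent identity is 32/45 × 100 = 71.11%.

71.11%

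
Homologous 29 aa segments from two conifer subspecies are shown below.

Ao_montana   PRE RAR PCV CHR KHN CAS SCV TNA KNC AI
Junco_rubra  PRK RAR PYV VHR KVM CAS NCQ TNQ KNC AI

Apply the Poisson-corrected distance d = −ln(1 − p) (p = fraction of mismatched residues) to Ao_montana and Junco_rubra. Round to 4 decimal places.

0.3228

Mismatches occur at site 3 (E→K), site 8 (C→Y), site 10 (C→V), site 14 (H→V), site 15 (N→M), site 19 (S→N), site 21 (V→Q), site 24 (A→Q).
p = 8/29 = 0.275862.
d = −ln(1 − 0.275862) = −ln(0.724138) = 0.3228.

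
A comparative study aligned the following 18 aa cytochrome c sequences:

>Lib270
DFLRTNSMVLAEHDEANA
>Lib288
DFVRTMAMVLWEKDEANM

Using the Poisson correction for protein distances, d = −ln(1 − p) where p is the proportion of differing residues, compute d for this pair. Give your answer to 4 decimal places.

Differing sites — 3:L/V; 6:N/M; 7:S/A; 11:A/W; 13:H/K; 18:A/M.
p = 6/18 = 0.333333.
d = −ln(1 − 0.333333) = −ln(0.666667) = 0.4055.

0.4055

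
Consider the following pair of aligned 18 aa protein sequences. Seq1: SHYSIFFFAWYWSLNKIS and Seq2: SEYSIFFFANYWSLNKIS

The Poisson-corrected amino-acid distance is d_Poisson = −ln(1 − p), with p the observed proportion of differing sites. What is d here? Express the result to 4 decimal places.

0.1178

Mismatches occur at site 2 (H↔E), site 10 (W↔N).
p = 2/18 = 0.111111.
d = −ln(1 − 0.111111) = −ln(0.888889) = 0.1178.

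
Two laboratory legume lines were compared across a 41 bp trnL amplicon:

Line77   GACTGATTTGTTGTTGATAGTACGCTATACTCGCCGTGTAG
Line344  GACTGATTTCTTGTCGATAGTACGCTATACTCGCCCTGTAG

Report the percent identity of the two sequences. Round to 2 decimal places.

Mismatches occur at site 10 (G↔C), site 15 (T↔C), site 36 (G↔C).
38 of the 41 sites match, so the percent identity is 38/41 × 100 = 92.68%.

92.68%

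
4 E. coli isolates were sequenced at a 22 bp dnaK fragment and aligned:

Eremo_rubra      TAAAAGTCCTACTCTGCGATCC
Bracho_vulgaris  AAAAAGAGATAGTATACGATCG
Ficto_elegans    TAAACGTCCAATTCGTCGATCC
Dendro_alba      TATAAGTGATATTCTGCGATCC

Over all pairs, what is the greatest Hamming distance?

Pairwise Hamming distances:
  Eremo_rubra vs Bracho_vulgaris: 8
  Eremo_rubra vs Ficto_elegans: 5
  Eremo_rubra vs Dendro_alba: 4
  Bracho_vulgaris vs Ficto_elegans: 11
  Bracho_vulgaris vs Dendro_alba: 7
  Ficto_elegans vs Dendro_alba: 7
The largest is 11, between Bracho_vulgaris and Ficto_elegans.

11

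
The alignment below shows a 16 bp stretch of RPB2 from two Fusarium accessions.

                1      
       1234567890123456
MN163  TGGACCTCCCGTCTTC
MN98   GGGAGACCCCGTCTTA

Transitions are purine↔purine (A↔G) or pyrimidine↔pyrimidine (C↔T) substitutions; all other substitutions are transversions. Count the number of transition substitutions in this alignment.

The sequences differ at positions 1 (T/G, transversion), 5 (C/G, transversion), 6 (C/A, transversion), 7 (T/C, transition), 16 (C/A, transversion).
Of the 5 differences, 1 transition and 4 transversions, so the answer is 1.

1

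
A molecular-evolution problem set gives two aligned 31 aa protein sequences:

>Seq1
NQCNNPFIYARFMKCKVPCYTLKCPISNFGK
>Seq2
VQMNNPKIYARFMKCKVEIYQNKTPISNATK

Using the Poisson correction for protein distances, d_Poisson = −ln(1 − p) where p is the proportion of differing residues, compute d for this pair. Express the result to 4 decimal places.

0.3895

The sequences differ at positions 1 (N/V), 3 (C/M), 7 (F/K), 18 (P/E), 19 (C/I), 21 (T/Q), 22 (L/N), 24 (C/T), 29 (F/A), 30 (G/T).
p = 10/31 = 0.322581.
d = −ln(1 − 0.322581) = −ln(0.677419) = 0.3895.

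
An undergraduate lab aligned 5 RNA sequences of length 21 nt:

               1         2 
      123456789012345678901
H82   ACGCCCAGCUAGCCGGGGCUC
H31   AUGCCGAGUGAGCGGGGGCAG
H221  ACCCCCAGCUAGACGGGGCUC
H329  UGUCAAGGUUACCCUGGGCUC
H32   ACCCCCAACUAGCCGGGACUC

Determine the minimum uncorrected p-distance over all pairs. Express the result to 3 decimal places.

0.095

Pairwise Hamming distances:
  H82 vs H31: 7
  H82 vs H221: 2
  H82 vs H329: 9
  H82 vs H32: 3
  H31 vs H221: 9
  H31 vs H329: 12
  H31 vs H32: 10
  H221 vs H329: 10
  H221 vs H32: 3
  H329 vs H32: 11
The smallest is 2 mismatches, between H82 and H221; p = 2/21 = 0.095.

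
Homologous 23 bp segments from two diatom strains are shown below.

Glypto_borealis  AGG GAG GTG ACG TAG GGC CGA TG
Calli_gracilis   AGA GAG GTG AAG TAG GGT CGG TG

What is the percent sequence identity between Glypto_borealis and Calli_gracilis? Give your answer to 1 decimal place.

The sequences differ at positions 3 (G/A), 11 (C/A), 18 (C/T), 21 (A/G).
19 of the 23 sites match, so the percent identity is 19/23 × 100 = 82.6%.

82.6%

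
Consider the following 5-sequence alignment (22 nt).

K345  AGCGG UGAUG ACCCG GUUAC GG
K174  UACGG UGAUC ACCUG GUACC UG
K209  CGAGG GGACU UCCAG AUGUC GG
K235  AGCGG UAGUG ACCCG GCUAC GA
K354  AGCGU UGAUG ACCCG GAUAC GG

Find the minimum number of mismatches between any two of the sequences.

Pairwise Hamming distances:
  K345 vs K174: 7
  K345 vs K209: 10
  K345 vs K235: 4
  K345 vs K354: 2
  K174 vs K209: 12
  K174 vs K235: 11
  K174 vs K354: 9
  K209 vs K235: 14
  K209 vs K354: 12
  K235 vs K354: 5
The smallest is 2, between K345 and K354.

2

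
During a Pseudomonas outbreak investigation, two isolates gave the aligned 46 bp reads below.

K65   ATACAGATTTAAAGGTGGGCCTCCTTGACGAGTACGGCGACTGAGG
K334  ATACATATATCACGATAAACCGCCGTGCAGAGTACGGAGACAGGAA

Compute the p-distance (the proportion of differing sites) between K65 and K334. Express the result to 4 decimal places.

Differing sites — 6:G/T; 9:T/A; 11:A/C; 13:A/C; 15:G/A; 17:G/A; 18:G/A; 19:G/A; 22:T/G; 25:T/G; 28:A/C; 29:C/A; 38:C/A; 42:T/A; 44:A/G; 45:G/A; 46:G/A.
There are 17 differences over 46 sites, so p = 17/46 = 0.3696.

0.3696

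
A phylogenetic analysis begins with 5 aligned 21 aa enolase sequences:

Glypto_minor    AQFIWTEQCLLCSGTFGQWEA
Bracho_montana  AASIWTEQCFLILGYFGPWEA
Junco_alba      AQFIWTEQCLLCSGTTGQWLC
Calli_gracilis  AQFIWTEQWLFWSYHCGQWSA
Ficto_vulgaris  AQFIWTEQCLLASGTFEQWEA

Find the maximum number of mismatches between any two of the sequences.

Pairwise Hamming distances:
  Glypto_minor vs Bracho_montana: 7
  Glypto_minor vs Junco_alba: 3
  Glypto_minor vs Calli_gracilis: 7
  Glypto_minor vs Ficto_vulgaris: 2
  Bracho_montana vs Junco_alba: 10
  Bracho_montana vs Calli_gracilis: 12
  Bracho_montana vs Ficto_vulgaris: 8
  Junco_alba vs Calli_gracilis: 8
  Junco_alba vs Ficto_vulgaris: 5
  Calli_gracilis vs Ficto_vulgaris: 8
The largest is 12, between Bracho_montana and Calli_gracilis.

12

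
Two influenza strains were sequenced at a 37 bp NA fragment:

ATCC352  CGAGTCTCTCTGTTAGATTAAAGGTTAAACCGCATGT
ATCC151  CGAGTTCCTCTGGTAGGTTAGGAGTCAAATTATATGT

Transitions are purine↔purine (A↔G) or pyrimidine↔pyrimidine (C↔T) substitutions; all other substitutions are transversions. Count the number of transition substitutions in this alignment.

Mismatches occur at site 6 (C→T, transition), site 7 (T→C, transition), site 13 (T→G, transversion), site 17 (A→G, transition), site 21 (A→G, transition), site 22 (A→G, transition), site 23 (G→A, transition), site 26 (T→C, transition), site 30 (C→T, transition), site 31 (C→T, transition), site 32 (G→A, transition), site 33 (C→T, transition).
Of the 12 differences, 11 transitions and 1 transversion, so the answer is 11.

11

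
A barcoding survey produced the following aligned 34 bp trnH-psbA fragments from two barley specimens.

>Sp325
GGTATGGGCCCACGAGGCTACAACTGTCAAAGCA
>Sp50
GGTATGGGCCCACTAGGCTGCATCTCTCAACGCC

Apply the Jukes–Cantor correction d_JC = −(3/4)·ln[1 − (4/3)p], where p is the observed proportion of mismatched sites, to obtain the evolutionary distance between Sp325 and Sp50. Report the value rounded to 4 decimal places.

0.2012

Mismatches occur at site 14 (G↔T), site 20 (A↔G), site 23 (A↔T), site 26 (G↔C), site 31 (A↔C), site 34 (A↔C).
p = 6/34 = 0.176471.
d = −0.75 · ln(1 − (4/3)·0.176471) = −0.75 · ln(0.764705) = −0.75 · (-0.268265) = 0.2012.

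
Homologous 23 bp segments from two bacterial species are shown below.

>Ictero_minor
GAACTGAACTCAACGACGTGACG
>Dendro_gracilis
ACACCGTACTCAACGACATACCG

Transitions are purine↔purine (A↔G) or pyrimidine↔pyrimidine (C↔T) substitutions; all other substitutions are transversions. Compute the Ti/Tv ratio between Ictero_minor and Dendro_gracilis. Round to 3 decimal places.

1.333

The sequences differ at positions 1 (G/A, transition), 2 (A/C, transversion), 5 (T/C, transition), 7 (A/T, transversion), 18 (G/A, transition), 20 (G/A, transition), 21 (A/C, transversion).
Of the 7 differences, 4 transitions and 3 transversions, so Ti/Tv = 4/3 = 1.333.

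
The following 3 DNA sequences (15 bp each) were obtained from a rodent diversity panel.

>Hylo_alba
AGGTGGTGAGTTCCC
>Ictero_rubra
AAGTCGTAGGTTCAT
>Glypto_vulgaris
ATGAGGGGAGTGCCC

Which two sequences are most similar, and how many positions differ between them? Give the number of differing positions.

4

Pairwise Hamming distances:
  Hylo_alba vs Ictero_rubra: 6
  Hylo_alba vs Glypto_vulgaris: 4
  Ictero_rubra vs Glypto_vulgaris: 9
The smallest is 4, between Hylo_alba and Glypto_vulgaris.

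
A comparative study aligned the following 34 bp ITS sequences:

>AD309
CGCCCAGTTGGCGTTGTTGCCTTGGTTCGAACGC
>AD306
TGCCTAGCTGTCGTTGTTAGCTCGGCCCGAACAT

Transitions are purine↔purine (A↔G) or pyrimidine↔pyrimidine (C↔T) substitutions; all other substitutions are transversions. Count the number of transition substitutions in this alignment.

Mismatches occur at site 1 (C↔T, transition), site 5 (C↔T, transition), site 8 (T↔C, transition), site 11 (G↔T, transversion), site 19 (G↔A, transition), site 20 (C↔G, transversion), site 23 (T↔C, transition), site 26 (T↔C, transition), site 27 (T↔C, transition), site 33 (G↔A, transition), site 34 (C↔T, transition).
Of the 11 differences, 9 transitions and 2 transversions, so the answer is 9.

9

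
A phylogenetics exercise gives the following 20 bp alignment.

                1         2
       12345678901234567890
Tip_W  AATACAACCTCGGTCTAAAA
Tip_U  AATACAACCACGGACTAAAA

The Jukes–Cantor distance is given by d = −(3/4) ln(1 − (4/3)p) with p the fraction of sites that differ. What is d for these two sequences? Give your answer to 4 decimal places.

0.1073

Differing sites — 10:T/A; 14:T/A.
p = 2/20 = 0.100000.
d = −0.75 · ln(1 − (4/3)·0.100000) = −0.75 · ln(0.866667) = −0.75 · (-0.143100) = 0.1073.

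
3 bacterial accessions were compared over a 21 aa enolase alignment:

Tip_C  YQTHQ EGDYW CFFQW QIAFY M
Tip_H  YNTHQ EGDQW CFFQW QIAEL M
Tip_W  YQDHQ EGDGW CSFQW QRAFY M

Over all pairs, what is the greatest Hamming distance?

Pairwise Hamming distances:
  Tip_C vs Tip_H: 4
  Tip_C vs Tip_W: 4
  Tip_H vs Tip_W: 7
The largest is 7, between Tip_H and Tip_W.

7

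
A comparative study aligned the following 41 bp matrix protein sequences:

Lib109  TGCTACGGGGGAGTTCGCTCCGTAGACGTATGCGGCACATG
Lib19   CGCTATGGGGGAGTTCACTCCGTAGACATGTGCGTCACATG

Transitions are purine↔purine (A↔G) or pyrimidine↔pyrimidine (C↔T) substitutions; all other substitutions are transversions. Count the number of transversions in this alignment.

1

Differing sites — 1:T/C (Ti); 6:C/T (Ti); 17:G/A (Ti); 28:G/A (Ti); 30:A/G (Ti); 35:G/T (Tv).
Of the 6 differences, 5 transitions and 1 transversion, so the answer is 1.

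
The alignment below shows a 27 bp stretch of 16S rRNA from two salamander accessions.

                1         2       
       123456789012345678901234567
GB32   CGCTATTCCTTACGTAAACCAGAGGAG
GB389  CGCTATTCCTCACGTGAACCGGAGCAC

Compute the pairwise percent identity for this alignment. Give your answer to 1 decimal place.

81.5%

Differing sites — 11:T/C; 16:A/G; 21:A/G; 25:G/C; 27:G/C.
22 of the 27 sites match, so the percent identity is 22/27 × 100 = 81.5%.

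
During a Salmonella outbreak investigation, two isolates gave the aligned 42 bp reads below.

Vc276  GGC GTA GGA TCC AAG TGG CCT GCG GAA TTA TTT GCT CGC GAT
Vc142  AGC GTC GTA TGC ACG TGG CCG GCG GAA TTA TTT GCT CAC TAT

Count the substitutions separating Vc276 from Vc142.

Mismatches occur at site 1 (G→A), site 6 (A→C), site 8 (G→T), site 11 (C→G), site 14 (A→C), site 21 (T→G), site 38 (G→A), site 40 (G→T).
That gives 8 mismatches out of 42 aligned sites, so the Hamming distance is 8.

8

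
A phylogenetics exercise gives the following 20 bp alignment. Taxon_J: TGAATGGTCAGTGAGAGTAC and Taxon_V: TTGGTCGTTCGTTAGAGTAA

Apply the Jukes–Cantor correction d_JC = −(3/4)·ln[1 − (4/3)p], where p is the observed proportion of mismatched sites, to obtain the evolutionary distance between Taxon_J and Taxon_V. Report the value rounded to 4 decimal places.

Differing sites — 2:G/T; 3:A/G; 4:A/G; 6:G/C; 9:C/T; 10:A/C; 13:G/T; 20:C/A.
p = 8/20 = 0.400000.
d = −0.75 · ln(1 − (4/3)·0.400000) = −0.75 · ln(0.466667) = −0.75 · (-0.762139) = 0.5716.

0.5716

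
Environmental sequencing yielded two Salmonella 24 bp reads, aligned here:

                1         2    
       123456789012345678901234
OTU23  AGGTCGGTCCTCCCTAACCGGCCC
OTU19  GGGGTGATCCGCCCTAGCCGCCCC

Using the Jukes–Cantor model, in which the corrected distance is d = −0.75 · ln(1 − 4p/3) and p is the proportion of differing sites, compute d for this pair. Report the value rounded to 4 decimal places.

Differing sites — 1:A/G; 4:T/G; 5:C/T; 7:G/A; 11:T/G; 17:A/G; 21:G/C.
p = 7/24 = 0.291667.
d = −0.75 · ln(1 − (4/3)·0.291667) = −0.75 · ln(0.611111) = −0.75 · (-0.492477) = 0.3694.

0.3694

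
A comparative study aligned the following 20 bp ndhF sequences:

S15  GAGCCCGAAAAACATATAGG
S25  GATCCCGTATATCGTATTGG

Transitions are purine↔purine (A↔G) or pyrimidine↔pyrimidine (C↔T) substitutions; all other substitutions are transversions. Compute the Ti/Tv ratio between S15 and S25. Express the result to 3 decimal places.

The sequences differ at positions 3 (G/T, transversion), 8 (A/T, transversion), 10 (A/T, transversion), 12 (A/T, transversion), 14 (A/G, transition), 18 (A/T, transversion).
Of the 6 differences, 1 transition and 5 transversions, so Ti/Tv = 1/5 = 0.200.

0.200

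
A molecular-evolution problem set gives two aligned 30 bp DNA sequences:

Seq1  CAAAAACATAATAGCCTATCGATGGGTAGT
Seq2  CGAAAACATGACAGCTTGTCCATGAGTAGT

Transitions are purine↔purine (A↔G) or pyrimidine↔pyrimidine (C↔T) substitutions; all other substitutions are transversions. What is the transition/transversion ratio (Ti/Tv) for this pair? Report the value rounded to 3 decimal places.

Mismatches occur at site 2 (A/G, transition), site 10 (A/G, transition), site 12 (T/C, transition), site 16 (C/T, transition), site 18 (A/G, transition), site 21 (G/C, transversion), site 25 (G/A, transition).
Of the 7 differences, 6 transitions and 1 transversion, so Ti/Tv = 6/1 = 6.000.

6.000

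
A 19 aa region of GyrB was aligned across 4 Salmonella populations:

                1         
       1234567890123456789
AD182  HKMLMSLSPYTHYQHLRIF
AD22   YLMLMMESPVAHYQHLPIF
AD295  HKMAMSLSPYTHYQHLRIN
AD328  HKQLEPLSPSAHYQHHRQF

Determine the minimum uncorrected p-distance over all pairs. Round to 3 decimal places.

Pairwise Hamming distances:
  AD182 vs AD22: 7
  AD182 vs AD295: 2
  AD182 vs AD328: 7
  AD22 vs AD295: 9
  AD22 vs AD328: 10
  AD295 vs AD328: 9
The smallest is 2 mismatches, between AD182 and AD295; p = 2/19 = 0.105.

0.105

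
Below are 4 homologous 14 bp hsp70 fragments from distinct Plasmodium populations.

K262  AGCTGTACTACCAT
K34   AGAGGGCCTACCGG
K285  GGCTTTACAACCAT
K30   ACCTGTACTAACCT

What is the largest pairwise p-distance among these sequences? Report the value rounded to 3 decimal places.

Pairwise Hamming distances:
  K262 vs K34: 6
  K262 vs K285: 3
  K262 vs K30: 3
  K34 vs K285: 9
  K34 vs K30: 8
  K285 vs K30: 6
The largest is 9 mismatches, between K34 and K285; p = 9/14 = 0.643.

0.643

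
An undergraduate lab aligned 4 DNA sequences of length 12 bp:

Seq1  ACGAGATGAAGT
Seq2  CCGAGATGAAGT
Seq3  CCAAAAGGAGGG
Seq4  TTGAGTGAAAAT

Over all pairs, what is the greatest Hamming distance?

9

Pairwise Hamming distances:
  Seq1 vs Seq2: 1
  Seq1 vs Seq3: 6
  Seq1 vs Seq4: 6
  Seq2 vs Seq3: 5
  Seq2 vs Seq4: 6
  Seq3 vs Seq4: 9
The largest is 9, between Seq3 and Seq4.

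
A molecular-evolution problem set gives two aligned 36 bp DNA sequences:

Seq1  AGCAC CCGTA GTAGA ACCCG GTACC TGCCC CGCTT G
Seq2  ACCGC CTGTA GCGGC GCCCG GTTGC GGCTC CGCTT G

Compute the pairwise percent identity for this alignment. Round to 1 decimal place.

Differing sites — 2:G/C; 4:A/G; 7:C/T; 12:T/C; 13:A/G; 15:A/C; 16:A/G; 23:A/T; 24:C/G; 26:T/G; 29:C/T.
25 of the 36 sites match, so the percent identity is 25/36 × 100 = 69.4%.

69.4%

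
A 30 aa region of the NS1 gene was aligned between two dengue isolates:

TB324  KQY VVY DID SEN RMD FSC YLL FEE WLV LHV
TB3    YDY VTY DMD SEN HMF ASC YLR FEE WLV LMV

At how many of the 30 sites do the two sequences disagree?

9

Mismatches occur at site 1 (K↔Y), site 2 (Q↔D), site 5 (V↔T), site 8 (I↔M), site 13 (R↔H), site 15 (D↔F), site 16 (F↔A), site 21 (L↔R), site 29 (H↔M).
That gives 9 mismatches out of 30 aligned sites, so the Hamming distance is 9.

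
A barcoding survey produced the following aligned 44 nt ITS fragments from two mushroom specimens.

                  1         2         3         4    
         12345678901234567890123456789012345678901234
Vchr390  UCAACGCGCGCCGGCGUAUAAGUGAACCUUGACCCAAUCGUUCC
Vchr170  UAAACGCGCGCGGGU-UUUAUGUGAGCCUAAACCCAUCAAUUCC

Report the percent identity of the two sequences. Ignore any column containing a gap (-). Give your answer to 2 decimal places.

72.09%

Excluding the 1 gap column leaves 43 comparable sites.
The sequences differ at positions 2 (C/A), 12 (C/G), 15 (C/U), 18 (A/U), 21 (A/U), 26 (A/G), 30 (U/A), 31 (G/A), 37 (A/U), 38 (U/C), 39 (C/A), 40 (G/A).
31 of the 43 comparable sites match, so the percent identity is 31/43 × 100 = 72.09%.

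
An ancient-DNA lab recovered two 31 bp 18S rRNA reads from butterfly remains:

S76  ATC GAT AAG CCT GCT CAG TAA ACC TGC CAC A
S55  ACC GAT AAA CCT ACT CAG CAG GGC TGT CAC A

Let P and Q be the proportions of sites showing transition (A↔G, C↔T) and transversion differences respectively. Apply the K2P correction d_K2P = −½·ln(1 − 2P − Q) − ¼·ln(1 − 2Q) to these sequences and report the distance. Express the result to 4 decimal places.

Mismatches occur at site 2 (T↔C, transition), site 9 (G↔A, transition), site 13 (G↔A, transition), site 19 (T↔C, transition), site 21 (A↔G, transition), site 22 (A↔G, transition), site 23 (C↔G, transversion), site 27 (C↔T, transition).
Of the 8 differences, 7 transitions and 1 transversion over 31 sites: P = 7/31 = 0.225806, Q = 1/31 = 0.032258.
d = −0.5·ln(0.516130) − 0.25·ln(0.935484) = −0.5·(-0.661397) − 0.25·(-0.066691) = 0.3474.

0.3474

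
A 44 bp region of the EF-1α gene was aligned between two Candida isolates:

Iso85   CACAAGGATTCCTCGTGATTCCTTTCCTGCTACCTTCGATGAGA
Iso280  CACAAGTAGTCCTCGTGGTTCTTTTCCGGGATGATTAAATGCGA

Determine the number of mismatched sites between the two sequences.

13

Differing sites — 7:G/T; 9:T/G; 18:A/G; 22:C/T; 28:T/G; 30:C/G; 31:T/A; 32:A/T; 33:C/G; 34:C/A; 37:C/A; 38:G/A; 42:A/C.
That gives 13 mismatches out of 44 aligned sites, so the Hamming distance is 13.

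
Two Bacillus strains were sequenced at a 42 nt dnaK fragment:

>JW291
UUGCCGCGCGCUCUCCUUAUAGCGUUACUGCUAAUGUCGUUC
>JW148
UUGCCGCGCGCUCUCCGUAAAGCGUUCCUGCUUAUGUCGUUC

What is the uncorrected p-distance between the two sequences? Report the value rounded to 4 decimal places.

0.0952

Mismatches occur at site 17 (U↔G), site 20 (U↔A), site 27 (A↔C), site 33 (A↔U).
There are 4 differences over 42 sites, so p = 4/42 = 0.0952.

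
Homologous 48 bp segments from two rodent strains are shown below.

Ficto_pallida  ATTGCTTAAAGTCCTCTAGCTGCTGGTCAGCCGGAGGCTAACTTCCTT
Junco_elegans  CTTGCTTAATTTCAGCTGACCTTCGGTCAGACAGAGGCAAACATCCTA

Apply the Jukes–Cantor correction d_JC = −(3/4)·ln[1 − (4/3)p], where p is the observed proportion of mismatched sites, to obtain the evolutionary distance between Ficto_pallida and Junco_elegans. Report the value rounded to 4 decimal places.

Differing sites — 1:A/C; 10:A/T; 11:G/T; 14:C/A; 15:T/G; 18:A/G; 19:G/A; 21:T/C; 22:G/T; 23:C/T; 24:T/C; 31:C/A; 33:G/A; 39:T/A; 43:T/A; 48:T/A.
p = 16/48 = 0.333333.
d = −0.75 · ln(1 − (4/3)·0.333333) = −0.75 · ln(0.555556) = −0.75 · (-0.587786) = 0.4408.

0.4408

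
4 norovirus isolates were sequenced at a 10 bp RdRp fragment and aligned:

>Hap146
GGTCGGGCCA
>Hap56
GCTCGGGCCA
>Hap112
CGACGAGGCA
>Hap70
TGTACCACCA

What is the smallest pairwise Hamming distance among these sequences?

1

Pairwise Hamming distances:
  Hap146 vs Hap56: 1
  Hap146 vs Hap112: 4
  Hap146 vs Hap70: 5
  Hap56 vs Hap112: 5
  Hap56 vs Hap70: 6
  Hap112 vs Hap70: 7
The smallest is 1, between Hap146 and Hap56.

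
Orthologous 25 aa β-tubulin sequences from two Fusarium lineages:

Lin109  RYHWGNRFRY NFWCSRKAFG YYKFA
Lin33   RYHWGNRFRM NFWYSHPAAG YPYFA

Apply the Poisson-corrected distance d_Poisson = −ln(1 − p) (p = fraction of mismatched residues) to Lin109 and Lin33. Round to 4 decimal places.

0.3285

Mismatches occur at site 10 (Y→M), site 14 (C→Y), site 16 (R→H), site 17 (K→P), site 19 (F→A), site 22 (Y→P), site 23 (K→Y).
p = 7/25 = 0.280000.
d = −ln(1 − 0.280000) = −ln(0.720000) = 0.3285.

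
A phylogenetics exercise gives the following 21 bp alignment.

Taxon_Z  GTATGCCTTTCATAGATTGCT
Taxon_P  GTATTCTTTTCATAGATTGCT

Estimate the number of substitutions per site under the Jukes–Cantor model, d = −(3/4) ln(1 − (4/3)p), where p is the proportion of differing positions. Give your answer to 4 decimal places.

0.1019

Differing sites — 5:G/T; 7:C/T.
p = 2/21 = 0.095238.
d = −0.75 · ln(1 − (4/3)·0.095238) = −0.75 · ln(0.873016) = −0.75 · (-0.135801) = 0.1019.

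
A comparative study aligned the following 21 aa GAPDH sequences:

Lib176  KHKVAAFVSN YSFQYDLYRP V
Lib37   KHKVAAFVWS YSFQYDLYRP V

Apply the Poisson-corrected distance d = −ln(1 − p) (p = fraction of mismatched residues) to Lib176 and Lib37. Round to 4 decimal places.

0.1001

Mismatches occur at site 9 (S→W), site 10 (N→S).
p = 2/21 = 0.095238.
d = −ln(1 − 0.095238) = −ln(0.904762) = 0.1001.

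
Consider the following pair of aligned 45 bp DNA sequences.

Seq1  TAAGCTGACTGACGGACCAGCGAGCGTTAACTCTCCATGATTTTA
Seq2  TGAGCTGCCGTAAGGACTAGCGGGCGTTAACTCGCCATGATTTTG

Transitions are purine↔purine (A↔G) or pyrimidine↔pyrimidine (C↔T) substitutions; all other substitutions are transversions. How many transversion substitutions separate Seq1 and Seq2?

5

The sequences differ at positions 2 (A/G, transition), 8 (A/C, transversion), 10 (T/G, transversion), 11 (G/T, transversion), 13 (C/A, transversion), 18 (C/T, transition), 23 (A/G, transition), 34 (T/G, transversion), 45 (A/G, transition).
Of the 9 differences, 4 transitions and 5 transversions, so the answer is 5.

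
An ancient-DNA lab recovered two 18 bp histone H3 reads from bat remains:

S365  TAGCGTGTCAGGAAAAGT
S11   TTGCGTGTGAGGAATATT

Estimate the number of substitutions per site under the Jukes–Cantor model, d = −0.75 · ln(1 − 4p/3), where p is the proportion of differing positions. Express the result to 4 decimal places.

0.2635

Differing sites — 2:A/T; 9:C/G; 15:A/T; 17:G/T.
p = 4/18 = 0.222222.
d = −0.75 · ln(1 − (4/3)·0.222222) = −0.75 · ln(0.703704) = −0.75 · (-0.351397) = 0.2635.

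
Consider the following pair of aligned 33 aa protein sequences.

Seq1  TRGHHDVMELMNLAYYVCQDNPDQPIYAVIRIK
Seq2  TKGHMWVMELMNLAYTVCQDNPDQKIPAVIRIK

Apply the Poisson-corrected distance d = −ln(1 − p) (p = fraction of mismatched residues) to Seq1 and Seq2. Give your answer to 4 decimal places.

The sequences differ at positions 2 (R/K), 5 (H/M), 6 (D/W), 16 (Y/T), 25 (P/K), 27 (Y/P).
p = 6/33 = 0.181818.
d = −ln(1 − 0.181818) = −ln(0.818182) = 0.2007.

0.2007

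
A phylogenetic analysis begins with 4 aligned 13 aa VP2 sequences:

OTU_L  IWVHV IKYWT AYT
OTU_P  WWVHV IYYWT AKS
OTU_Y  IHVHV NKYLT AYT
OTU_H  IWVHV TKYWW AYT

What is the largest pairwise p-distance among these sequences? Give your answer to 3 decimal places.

Pairwise Hamming distances:
  OTU_L vs OTU_P: 4
  OTU_L vs OTU_Y: 3
  OTU_L vs OTU_H: 2
  OTU_P vs OTU_Y: 7
  OTU_P vs OTU_H: 6
  OTU_Y vs OTU_H: 4
The largest is 7 mismatches, between OTU_P and OTU_Y; p = 7/13 = 0.538.

0.538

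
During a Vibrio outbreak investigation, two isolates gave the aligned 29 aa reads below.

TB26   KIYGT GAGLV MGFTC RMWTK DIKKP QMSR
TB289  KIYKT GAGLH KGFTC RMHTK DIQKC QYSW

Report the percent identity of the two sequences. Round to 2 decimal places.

The sequences differ at positions 4 (G/K), 10 (V/H), 11 (M/K), 18 (W/H), 23 (K/Q), 25 (P/C), 27 (M/Y), 29 (R/W).
21 of the 29 sites match, so the percent identity is 21/29 × 100 = 72.41%.

72.41%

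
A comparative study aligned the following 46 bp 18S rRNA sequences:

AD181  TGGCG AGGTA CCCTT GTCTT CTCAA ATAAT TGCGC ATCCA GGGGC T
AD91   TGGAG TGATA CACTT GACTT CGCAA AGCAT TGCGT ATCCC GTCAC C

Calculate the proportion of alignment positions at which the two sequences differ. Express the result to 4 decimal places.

Differing sites — 4:C/A; 6:A/T; 8:G/A; 12:C/A; 17:T/A; 22:T/G; 27:T/G; 28:A/C; 35:C/T; 40:A/C; 42:G/T; 43:G/C; 44:G/A; 46:T/C.
There are 14 differences over 46 sites, so p = 14/46 = 0.3043.

0.3043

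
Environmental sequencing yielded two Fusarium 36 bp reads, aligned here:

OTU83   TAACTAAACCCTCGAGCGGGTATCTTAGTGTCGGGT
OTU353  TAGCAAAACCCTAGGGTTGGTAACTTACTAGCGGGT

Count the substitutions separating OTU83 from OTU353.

10

Mismatches occur at site 3 (A/G), site 5 (T/A), site 13 (C/A), site 15 (A/G), site 17 (C/T), site 18 (G/T), site 23 (T/A), site 28 (G/C), site 30 (G/A), site 31 (T/G).
That gives 10 mismatches out of 36 aligned sites, so the Hamming distance is 10.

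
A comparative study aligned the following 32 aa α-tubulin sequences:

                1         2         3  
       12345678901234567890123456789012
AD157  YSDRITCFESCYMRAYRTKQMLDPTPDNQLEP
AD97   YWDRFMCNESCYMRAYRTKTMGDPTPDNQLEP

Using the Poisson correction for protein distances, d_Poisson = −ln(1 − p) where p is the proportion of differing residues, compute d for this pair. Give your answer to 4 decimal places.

Mismatches occur at site 2 (S↔W), site 5 (I↔F), site 6 (T↔M), site 8 (F↔N), site 20 (Q↔T), site 22 (L↔G).
p = 6/32 = 0.187500.
d = −ln(1 − 0.187500) = −ln(0.812500) = 0.2076.

0.2076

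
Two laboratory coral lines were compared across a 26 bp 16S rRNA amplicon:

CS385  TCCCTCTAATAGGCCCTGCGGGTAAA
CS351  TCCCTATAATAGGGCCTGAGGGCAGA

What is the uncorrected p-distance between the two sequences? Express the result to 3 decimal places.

The sequences differ at positions 6 (C/A), 14 (C/G), 19 (C/A), 23 (T/C), 25 (A/G).
There are 5 differences over 26 sites, so p = 5/26 = 0.192.

0.192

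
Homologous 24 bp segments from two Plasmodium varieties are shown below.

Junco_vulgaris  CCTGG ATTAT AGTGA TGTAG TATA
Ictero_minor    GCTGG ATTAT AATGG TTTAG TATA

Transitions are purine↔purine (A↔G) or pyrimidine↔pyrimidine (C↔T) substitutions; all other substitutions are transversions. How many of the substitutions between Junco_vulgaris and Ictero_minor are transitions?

Mismatches occur at site 1 (C→G, transversion), site 12 (G→A, transition), site 15 (A→G, transition), site 17 (G→T, transversion).
Of the 4 differences, 2 transitions and 2 transversions, so the answer is 2.

2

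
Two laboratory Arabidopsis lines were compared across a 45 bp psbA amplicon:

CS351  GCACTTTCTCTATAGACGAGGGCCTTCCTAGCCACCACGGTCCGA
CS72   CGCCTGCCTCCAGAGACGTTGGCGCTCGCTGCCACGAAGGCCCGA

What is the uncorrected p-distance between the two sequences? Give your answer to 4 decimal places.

0.3778

Mismatches occur at site 1 (G↔C), site 2 (C↔G), site 3 (A↔C), site 6 (T↔G), site 7 (T↔C), site 11 (T↔C), site 13 (T↔G), site 19 (A↔T), site 20 (G↔T), site 24 (C↔G), site 25 (T↔C), site 28 (C↔G), site 29 (T↔C), site 30 (A↔T), site 36 (C↔G), site 38 (C↔A), site 41 (T↔C).
There are 17 differences over 45 sites, so p = 17/45 = 0.3778.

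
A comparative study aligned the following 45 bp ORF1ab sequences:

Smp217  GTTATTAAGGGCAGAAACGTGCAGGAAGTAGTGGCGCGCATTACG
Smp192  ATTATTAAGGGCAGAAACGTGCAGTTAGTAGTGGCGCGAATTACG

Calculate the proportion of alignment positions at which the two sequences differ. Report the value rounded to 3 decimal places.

Differing sites — 1:G/A; 25:G/T; 26:A/T; 39:C/A.
There are 4 differences over 45 sites, so p = 4/45 = 0.089.

0.089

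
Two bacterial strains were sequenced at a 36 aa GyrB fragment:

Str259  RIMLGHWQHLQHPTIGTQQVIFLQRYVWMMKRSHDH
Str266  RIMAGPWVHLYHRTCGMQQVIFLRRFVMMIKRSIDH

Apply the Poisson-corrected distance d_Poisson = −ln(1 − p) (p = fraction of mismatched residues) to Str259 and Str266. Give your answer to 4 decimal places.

0.4055

Mismatches occur at site 4 (L↔A), site 6 (H↔P), site 8 (Q↔V), site 11 (Q↔Y), site 13 (P↔R), site 15 (I↔C), site 17 (T↔M), site 24 (Q↔R), site 26 (Y↔F), site 28 (W↔M), site 30 (M↔I), site 34 (H↔I).
p = 12/36 = 0.333333.
d = −ln(1 − 0.333333) = −ln(0.666667) = 0.4055.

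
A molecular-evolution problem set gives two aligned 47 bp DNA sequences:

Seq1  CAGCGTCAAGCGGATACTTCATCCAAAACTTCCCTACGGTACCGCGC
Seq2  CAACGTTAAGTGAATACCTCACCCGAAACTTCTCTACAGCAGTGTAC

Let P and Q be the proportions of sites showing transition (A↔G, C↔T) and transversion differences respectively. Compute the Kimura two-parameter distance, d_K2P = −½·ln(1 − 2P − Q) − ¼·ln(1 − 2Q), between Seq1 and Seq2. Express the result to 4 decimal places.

Mismatches occur at site 3 (G↔A, transition), site 7 (C↔T, transition), site 11 (C↔T, transition), site 13 (G↔A, transition), site 18 (T↔C, transition), site 22 (T↔C, transition), site 25 (A↔G, transition), site 33 (C↔T, transition), site 38 (G↔A, transition), site 40 (T↔C, transition), site 42 (C↔G, transversion), site 43 (C↔T, transition), site 45 (C↔T, transition), site 46 (G↔A, transition).
Of the 14 differences, 13 transitions and 1 transversion over 47 sites: P = 13/47 = 0.276596, Q = 1/47 = 0.021277.
d = −0.5·ln(0.425531) − 0.25·ln(0.957446) = −0.5·(-0.854417) − 0.25·(-0.043486) = 0.4381.

0.4381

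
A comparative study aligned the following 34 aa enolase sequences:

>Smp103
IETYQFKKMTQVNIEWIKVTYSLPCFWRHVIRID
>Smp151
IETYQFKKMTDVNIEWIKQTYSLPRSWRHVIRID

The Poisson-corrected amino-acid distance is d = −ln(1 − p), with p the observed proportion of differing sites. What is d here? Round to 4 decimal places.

0.1252

The sequences differ at positions 11 (Q/D), 19 (V/Q), 25 (C/R), 26 (F/S).
p = 4/34 = 0.117647.
d = −ln(1 − 0.117647) = −ln(0.882353) = 0.1252.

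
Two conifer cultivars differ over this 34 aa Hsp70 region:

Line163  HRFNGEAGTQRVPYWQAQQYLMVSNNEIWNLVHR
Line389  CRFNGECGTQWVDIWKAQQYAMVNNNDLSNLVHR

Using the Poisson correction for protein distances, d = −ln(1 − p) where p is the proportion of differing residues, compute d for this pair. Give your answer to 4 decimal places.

Differing sites — 1:H/C; 7:A/C; 11:R/W; 13:P/D; 14:Y/I; 16:Q/K; 21:L/A; 24:S/N; 27:E/D; 28:I/L; 29:W/S.
p = 11/34 = 0.323529.
d = −ln(1 − 0.323529) = −ln(0.676471) = 0.3909.

0.3909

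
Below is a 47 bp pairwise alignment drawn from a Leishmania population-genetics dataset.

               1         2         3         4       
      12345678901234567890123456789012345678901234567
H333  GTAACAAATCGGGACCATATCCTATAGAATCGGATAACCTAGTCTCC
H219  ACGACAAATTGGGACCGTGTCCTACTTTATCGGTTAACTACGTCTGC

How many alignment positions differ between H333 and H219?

Differing sites — 1:G/A; 2:T/C; 3:A/G; 10:C/T; 17:A/G; 19:A/G; 25:T/C; 26:A/T; 27:G/T; 28:A/T; 34:A/T; 39:C/T; 40:T/A; 41:A/C; 46:C/G.
That gives 15 mismatches out of 47 aligned sites, so the Hamming distance is 15.

15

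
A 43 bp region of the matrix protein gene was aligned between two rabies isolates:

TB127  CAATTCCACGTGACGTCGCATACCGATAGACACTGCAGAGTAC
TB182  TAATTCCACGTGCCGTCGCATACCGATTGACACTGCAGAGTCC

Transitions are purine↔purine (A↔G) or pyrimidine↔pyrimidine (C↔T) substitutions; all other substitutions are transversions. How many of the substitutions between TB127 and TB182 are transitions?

The sequences differ at positions 1 (C/T, transition), 13 (A/C, transversion), 28 (A/T, transversion), 42 (A/C, transversion).
Of the 4 differences, 1 transition and 3 transversions, so the answer is 1.

1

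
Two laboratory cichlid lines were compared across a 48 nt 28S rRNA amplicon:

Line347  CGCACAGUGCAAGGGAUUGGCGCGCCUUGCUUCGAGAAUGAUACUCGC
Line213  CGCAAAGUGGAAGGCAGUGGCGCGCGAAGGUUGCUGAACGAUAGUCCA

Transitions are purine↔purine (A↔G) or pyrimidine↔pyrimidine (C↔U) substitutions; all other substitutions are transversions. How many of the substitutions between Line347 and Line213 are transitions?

The sequences differ at positions 5 (C/A, transversion), 10 (C/G, transversion), 15 (G/C, transversion), 17 (U/G, transversion), 26 (C/G, transversion), 27 (U/A, transversion), 28 (U/A, transversion), 30 (C/G, transversion), 33 (C/G, transversion), 34 (G/C, transversion), 35 (A/U, transversion), 39 (U/C, transition), 44 (C/G, transversion), 47 (G/C, transversion), 48 (C/A, transversion).
Of the 15 differences, 1 transition and 14 transversions, so the answer is 1.

1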